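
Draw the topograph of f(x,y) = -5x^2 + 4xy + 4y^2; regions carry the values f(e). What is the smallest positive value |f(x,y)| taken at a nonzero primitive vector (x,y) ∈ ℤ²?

river: ρ → (4,4,-5)
river: ρ → (-5,6,3)
river: ρ → (3,6,-5)
river: ρ → (-5,4,4)
closes: descent 0, river 4
min |a| on river = 3

3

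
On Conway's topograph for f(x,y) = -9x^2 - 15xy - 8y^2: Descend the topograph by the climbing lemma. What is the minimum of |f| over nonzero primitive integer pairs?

translate: b→-3 (≡15 mod 18), so (9,15,8)→(9,-3,2)
flip: (9,-3,2)→(2,3,9)
translate: b→-1 (≡3 mod 4), so (2,3,9)→(2,-1,8)
reduced (well bottom): (2,-1,8) with a≤c, −a<b≤a
well minimum |f| = |-2| = 2 (negative-definite)

2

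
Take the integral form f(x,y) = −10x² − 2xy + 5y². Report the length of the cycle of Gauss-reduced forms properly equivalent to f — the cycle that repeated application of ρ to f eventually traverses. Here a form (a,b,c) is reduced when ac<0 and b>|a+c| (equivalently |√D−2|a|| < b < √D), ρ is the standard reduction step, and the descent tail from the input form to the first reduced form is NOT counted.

D = 204, ⌊√D⌋ = 14
descent: ρ → (5,12,-3)  [lands on river]
river: ρ → (-3,12,5)
river: ρ → (5,8,-7)
river: ρ → (-7,6,6)
river: ρ → (6,6,-7)
river: ρ → (-7,8,5)
ρ-cycle length = 6 (tail of 1 descent step not counted)

6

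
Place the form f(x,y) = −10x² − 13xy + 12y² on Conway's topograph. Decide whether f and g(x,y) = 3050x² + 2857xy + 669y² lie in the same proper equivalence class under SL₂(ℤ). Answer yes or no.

D₁ = 649, D₂ = 649
river cycle of f (length 34): (12, 13, -10), (-10, 7, 15), (15, 23, -2), (-2, 25, 3), (3, 23, -10), (-10, 17, 9), (9, 19, -8), (-8, 13, 15), (15, 17, -6), (-6, 19, 12), … (24 more)
river cycle of g (length 34): (12, 13, -10), (-10, 7, 15), (15, 23, -2), (-2, 25, 3), (3, 23, -10), (-10, 17, 9), (9, 19, -8), (-8, 13, 15), (15, 17, -6), (-6, 19, 12), … (24 more)
cycles coincide ⇒ equivalent

yes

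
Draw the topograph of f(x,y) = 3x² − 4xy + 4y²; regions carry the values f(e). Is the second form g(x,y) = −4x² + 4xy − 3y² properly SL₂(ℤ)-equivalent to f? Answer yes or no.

D₁ = -32, D₂ = -32
f: translate: b→2 (≡-4 mod 6), so (3,-4,4)→(3,2,3)
f: reduced (well bottom): (3,2,3) with a≤c, −a<b≤a
g is negative-definite; reduce −g:
−g: translate: b→4 (≡-4 mod 8), so (4,-4,3)→(4,4,3)
−g: flip: (4,4,3)→(3,-4,4)
−g: translate: b→2 (≡-4 mod 6), so (3,-4,4)→(3,2,3)
−g: reduced (well bottom): (3,2,3) with a≤c, −a<b≤a
flip sign back: reduced form of g is (-3,-2,-3)
reduced forms (3, 2, 3) vs (-3, -2, -3) ⇒ inequivalent

no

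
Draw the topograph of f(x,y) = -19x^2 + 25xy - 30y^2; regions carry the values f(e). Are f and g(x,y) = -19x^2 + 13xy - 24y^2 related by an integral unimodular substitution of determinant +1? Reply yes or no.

D₁ = -1655, D₂ = -1655
f is negative-definite; reduce −f:
−f: translate: b→13 (≡-25 mod 38), so (19,-25,30)→(19,13,24)
−f: reduced (well bottom): (19,13,24) with a≤c, −a<b≤a
flip sign back: reduced form of f is (-19,-13,-24)
g is negative-definite; reduce −g:
−g: reduced (well bottom): (19,-13,24) with a≤c, −a<b≤a
flip sign back: reduced form of g is (-19,13,-24)
reduced forms (-19, -13, -24) vs (-19, 13, -24) ⇒ inequivalent

no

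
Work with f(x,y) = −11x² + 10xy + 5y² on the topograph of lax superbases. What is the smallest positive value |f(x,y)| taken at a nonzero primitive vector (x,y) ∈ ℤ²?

river: ρ → (5,10,-11)
river: ρ → (-11,12,4)
river: ρ → (4,12,-11)
river: ρ → (-11,10,5)
closes: descent 0, river 4
min |a| on river = 4

4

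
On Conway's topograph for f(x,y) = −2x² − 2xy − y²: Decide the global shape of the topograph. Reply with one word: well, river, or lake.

D = b²−4ac = (-2)² − 4·(-2)·(-1) = -4
D < 0 ⇒ definite ⇒ every region one sign ⇒ single well

well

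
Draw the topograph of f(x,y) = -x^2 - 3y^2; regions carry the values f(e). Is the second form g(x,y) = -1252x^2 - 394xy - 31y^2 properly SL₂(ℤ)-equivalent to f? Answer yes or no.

D₁ = -12, D₂ = -12
f is negative-definite; reduce −f:
−f: reduced (well bottom): (1,0,3) with a≤c, −a<b≤a
flip sign back: reduced form of f is (-1,0,-3)
g is negative-definite; reduce −g:
−g: flip: (1252,394,31)→(31,-394,1252)
−g: translate: b→-22 (≡-394 mod 62), so (31,-394,1252)→(31,-22,4)
−g: flip: (31,-22,4)→(4,22,31)
−g: translate: b→-2 (≡22 mod 8), so (4,22,31)→(4,-2,1)
−g: flip: (4,-2,1)→(1,2,4)
−g: translate: b→0 (≡2 mod 2), so (1,2,4)→(1,0,3)
−g: reduced (well bottom): (1,0,3) with a≤c, −a<b≤a
flip sign back: reduced form of g is (-1,0,-3)
reduced forms (-1, 0, -3) vs (-1, 0, -3) ⇒ equivalent

yes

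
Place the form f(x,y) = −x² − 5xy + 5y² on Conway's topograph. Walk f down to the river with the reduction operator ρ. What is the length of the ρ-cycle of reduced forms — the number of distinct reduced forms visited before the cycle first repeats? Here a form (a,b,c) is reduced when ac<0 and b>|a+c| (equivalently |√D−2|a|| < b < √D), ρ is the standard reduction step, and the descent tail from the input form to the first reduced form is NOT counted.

D = 45, ⌊√D⌋ = 6
descent: ρ → (5,5,-1)  [lands on river]
river: ρ → (-1,5,5)
ρ-cycle length = 2 (tail of 1 descent step not counted)

2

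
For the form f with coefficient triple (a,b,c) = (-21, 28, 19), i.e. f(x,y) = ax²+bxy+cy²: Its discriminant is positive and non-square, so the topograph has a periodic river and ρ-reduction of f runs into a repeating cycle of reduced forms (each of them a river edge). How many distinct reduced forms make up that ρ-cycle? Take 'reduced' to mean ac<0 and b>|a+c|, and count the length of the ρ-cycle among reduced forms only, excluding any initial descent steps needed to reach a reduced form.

D = 2380, ⌊√D⌋ = 48
river: ρ → (19,48,-1)
river: ρ → (-1,48,19)
river: ρ → (19,28,-21)
river: ρ → (-21,14,26)
river: ρ → (26,38,-9)
river: ρ → (-9,34,34)
river: ρ → (34,34,-9)
river: ρ → (-9,38,26)
river: ρ → (26,14,-21)
river: ρ → (-21,28,19)
ρ-cycle length = 10 (tail of 0 descent steps not counted)

10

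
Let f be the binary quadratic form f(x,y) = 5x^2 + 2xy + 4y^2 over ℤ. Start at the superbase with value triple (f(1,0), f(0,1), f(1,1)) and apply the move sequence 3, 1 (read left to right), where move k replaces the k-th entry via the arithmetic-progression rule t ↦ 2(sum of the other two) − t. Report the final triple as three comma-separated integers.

start (5,4,11) = (f(1,0),f(0,1),f(1,1))
replace slot 3: 2·(5+4) − 11 = 7 → (5,4,7)
replace slot 1: 2·(4+7) − 5 = 17 → (17,4,7)

17,4,7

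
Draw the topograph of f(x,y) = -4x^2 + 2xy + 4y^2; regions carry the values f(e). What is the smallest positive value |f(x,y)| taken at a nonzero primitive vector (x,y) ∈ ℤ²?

river: ρ → (4,6,-2)
river: ρ → (-2,6,4)
river: ρ → (4,2,-4)
river: ρ → (-4,6,2)
river: ρ → (2,6,-4)
river: ρ → (-4,2,4)
closes: descent 0, river 6
min |a| on river = 2

2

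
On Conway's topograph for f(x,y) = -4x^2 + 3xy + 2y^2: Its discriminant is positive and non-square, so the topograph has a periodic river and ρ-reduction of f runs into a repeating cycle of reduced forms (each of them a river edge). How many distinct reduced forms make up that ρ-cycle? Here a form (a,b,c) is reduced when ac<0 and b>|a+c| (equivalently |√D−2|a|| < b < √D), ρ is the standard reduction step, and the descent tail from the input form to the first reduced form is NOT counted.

D = 41, ⌊√D⌋ = 6
river: ρ → (2,5,-2)
river: ρ → (-2,3,4)
river: ρ → (4,5,-1)
river: ρ → (-1,5,4)
river: ρ → (4,3,-2)
river: ρ → (-2,5,2)
river: ρ → (2,3,-4)
river: ρ → (-4,5,1)
river: ρ → (1,5,-4)
river: ρ → (-4,3,2)
ρ-cycle length = 10 (tail of 0 descent steps not counted)

10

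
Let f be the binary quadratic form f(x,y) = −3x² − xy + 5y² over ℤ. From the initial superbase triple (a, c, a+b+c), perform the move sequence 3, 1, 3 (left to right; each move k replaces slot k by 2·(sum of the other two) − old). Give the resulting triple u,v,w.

start (-3,5,1) = (f(1,0),f(0,1),f(1,1))
replace slot 3: 2·((-3)+5) − 1 = 3 → (-3,5,3)
replace slot 1: 2·(5+3) − (-3) = 19 → (19,5,3)
replace slot 3: 2·(19+5) − 3 = 45 → (19,5,45)

19,5,45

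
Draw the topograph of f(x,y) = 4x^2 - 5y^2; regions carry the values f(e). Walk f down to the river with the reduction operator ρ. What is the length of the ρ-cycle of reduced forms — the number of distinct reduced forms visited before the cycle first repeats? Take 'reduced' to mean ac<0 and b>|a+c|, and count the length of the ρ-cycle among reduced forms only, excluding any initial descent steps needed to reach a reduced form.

D = 80, ⌊√D⌋ = 8
descent: ρ → (-5,0,4)
descent: ρ → (4,8,-1)  [lands on river]
river: ρ → (-1,8,4)
ρ-cycle length = 2 (tail of 2 descent steps not counted)

2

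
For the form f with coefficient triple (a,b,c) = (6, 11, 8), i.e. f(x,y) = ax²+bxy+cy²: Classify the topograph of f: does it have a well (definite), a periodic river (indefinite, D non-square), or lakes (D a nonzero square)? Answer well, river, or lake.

D = b²−4ac = 11² − 4·6·8 = -71
D < 0 ⇒ definite ⇒ every region one sign ⇒ single well

well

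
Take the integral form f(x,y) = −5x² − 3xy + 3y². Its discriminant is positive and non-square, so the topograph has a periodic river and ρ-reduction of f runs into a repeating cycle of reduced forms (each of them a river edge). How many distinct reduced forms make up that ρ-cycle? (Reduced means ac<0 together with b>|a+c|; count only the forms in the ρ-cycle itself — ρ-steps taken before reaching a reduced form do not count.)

D = 69, ⌊√D⌋ = 8
descent: ρ → (3,3,-5)  [lands on river]
river: ρ → (-5,7,1)
river: ρ → (1,7,-5)
river: ρ → (-5,3,3)
ρ-cycle length = 4 (tail of 1 descent step not counted)

4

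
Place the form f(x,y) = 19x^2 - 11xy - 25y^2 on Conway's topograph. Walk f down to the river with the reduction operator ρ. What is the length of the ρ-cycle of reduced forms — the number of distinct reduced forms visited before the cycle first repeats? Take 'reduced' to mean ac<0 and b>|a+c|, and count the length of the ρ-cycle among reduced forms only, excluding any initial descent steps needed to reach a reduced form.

D = 2021, ⌊√D⌋ = 44
descent: ρ → (-25,11,19)  [lands on river]
river: ρ → (19,27,-17)
river: ρ → (-17,41,5)
river: ρ → (5,39,-25)
ρ-cycle length = 4 (tail of 1 descent step not counted)

4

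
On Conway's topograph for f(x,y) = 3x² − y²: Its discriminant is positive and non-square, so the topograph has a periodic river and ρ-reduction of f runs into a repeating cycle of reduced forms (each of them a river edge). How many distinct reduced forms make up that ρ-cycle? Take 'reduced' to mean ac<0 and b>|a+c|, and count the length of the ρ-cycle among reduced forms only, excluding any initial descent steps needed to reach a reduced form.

D = 12, ⌊√D⌋ = 3
descent: ρ → (-1,2,2)  [lands on river]
river: ρ → (2,2,-1)
ρ-cycle length = 2 (tail of 1 descent step not counted)

2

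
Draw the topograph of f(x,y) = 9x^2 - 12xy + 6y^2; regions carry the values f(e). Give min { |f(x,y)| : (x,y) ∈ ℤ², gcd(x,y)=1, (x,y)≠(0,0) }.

translate: b→6 (≡-12 mod 18), so (9,-12,6)→(9,6,3)
flip: (9,6,3)→(3,-6,9)
translate: b→0 (≡-6 mod 6), so (3,-6,9)→(3,0,6)
reduced (well bottom): (3,0,6) with a≤c, −a<b≤a
well minimum = a = 3

3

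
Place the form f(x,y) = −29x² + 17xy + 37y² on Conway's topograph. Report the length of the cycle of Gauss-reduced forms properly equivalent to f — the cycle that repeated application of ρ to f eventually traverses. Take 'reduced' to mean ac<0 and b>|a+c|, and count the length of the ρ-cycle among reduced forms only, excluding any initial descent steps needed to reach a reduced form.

D = 4581, ⌊√D⌋ = 67
river: ρ → (37,57,-9)
river: ρ → (-9,51,55)
river: ρ → (55,59,-5)
river: ρ → (-5,61,43)
river: ρ → (43,25,-23)
river: ρ → (-23,67,1)
river: ρ → (1,67,-23)
river: ρ → (-23,25,43)
river: ρ → (43,61,-5)
river: ρ → (-5,59,55)
river: ρ → (55,51,-9)
river: ρ → (-9,57,37)
river: ρ → (37,17,-29)
river: ρ → (-29,41,25)
river: ρ → (25,59,-11)
river: ρ → (-11,51,45)
river: ρ → (45,39,-17)
river: ρ → (-17,63,9)
river: ρ → (9,63,-17)
river: ρ → (-17,39,45)
river: ρ → (45,51,-11)
river: ρ → (-11,59,25)
river: ρ → (25,41,-29)
river: ρ → (-29,17,37)
ρ-cycle length = 24 (tail of 0 descent steps not counted)

24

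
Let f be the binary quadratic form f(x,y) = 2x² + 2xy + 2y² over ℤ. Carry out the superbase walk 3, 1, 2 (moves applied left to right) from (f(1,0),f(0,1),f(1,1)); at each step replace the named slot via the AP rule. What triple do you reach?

start (2,2,6) = (f(1,0),f(0,1),f(1,1))
replace slot 3: 2·(2+2) − 6 = 2 → (2,2,2)
replace slot 1: 2·(2+2) − 2 = 6 → (6,2,2)
replace slot 2: 2·(6+2) − 2 = 14 → (6,14,2)

6,14,2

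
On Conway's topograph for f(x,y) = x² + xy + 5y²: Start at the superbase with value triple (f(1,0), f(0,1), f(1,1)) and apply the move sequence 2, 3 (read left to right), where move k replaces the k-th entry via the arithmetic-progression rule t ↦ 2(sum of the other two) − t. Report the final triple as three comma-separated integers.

start (1,5,7) = (f(1,0),f(0,1),f(1,1))
replace slot 2: 2·(1+7) − 5 = 11 → (1,11,7)
replace slot 3: 2·(1+11) − 7 = 17 → (1,11,17)

1,11,17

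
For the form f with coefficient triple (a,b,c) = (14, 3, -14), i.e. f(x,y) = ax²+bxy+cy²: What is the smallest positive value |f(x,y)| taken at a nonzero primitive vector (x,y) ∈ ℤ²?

river: ρ → (-14,25,3)
river: ρ → (3,23,-22)
river: ρ → (-22,21,4)
river: ρ → (4,27,-4)
river: ρ → (-4,21,22)
river: ρ → (22,23,-3)
river: ρ → (-3,25,14)
river: ρ → (14,3,-14)
closes: descent 0, river 8
min |a| on river = 3

3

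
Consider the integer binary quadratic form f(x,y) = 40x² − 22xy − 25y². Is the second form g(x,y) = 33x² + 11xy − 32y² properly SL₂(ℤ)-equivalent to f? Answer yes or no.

D₁ = 4484, D₂ = 4345
discriminants differ ⇒ not SL₂(ℤ)-equivalent

no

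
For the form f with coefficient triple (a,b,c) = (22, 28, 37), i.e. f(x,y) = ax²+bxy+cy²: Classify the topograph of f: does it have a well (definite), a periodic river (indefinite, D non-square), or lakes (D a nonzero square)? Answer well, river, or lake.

D = b²−4ac = 28² − 4·22·37 = -2472
D < 0 ⇒ definite ⇒ every region one sign ⇒ single well

well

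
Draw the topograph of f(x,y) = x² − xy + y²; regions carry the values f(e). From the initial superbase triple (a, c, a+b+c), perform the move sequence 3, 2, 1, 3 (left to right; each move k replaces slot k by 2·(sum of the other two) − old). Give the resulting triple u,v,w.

start (1,1,1) = (f(1,0),f(0,1),f(1,1))
replace slot 3: 2·(1+1) − 1 = 3 → (1,1,3)
replace slot 2: 2·(1+3) − 1 = 7 → (1,7,3)
replace slot 1: 2·(7+3) − 1 = 19 → (19,7,3)
replace slot 3: 2·(19+7) − 3 = 49 → (19,7,49)

19,7,49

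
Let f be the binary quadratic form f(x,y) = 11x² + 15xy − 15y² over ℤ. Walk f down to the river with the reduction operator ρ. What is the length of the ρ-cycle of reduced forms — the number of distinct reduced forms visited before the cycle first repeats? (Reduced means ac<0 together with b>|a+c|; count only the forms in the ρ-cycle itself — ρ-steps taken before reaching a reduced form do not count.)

D = 885, ⌊√D⌋ = 29
river: ρ → (-15,15,11)
river: ρ → (11,29,-1)
river: ρ → (-1,29,11)
river: ρ → (11,15,-15)
ρ-cycle length = 4 (tail of 0 descent steps not counted)

4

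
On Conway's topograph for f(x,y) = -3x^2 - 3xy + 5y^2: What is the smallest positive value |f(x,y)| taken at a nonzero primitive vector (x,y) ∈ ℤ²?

descent: ρ → (5,3,-3)  [lands on river]
river: ρ → (-3,3,5)
river: ρ → (5,7,-1)
river: ρ → (-1,7,5)
closes: descent 1, river 4
min |a| on river = 1

1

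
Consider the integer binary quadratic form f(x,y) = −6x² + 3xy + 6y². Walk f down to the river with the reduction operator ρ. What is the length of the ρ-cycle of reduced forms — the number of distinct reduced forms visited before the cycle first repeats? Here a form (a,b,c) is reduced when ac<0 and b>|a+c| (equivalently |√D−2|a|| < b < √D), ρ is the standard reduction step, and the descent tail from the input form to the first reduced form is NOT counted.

D = 153, ⌊√D⌋ = 12
river: ρ → (6,9,-3)
river: ρ → (-3,9,6)
river: ρ → (6,3,-6)
river: ρ → (-6,9,3)
river: ρ → (3,9,-6)
river: ρ → (-6,3,6)
ρ-cycle length = 6 (tail of 0 descent steps not counted)

6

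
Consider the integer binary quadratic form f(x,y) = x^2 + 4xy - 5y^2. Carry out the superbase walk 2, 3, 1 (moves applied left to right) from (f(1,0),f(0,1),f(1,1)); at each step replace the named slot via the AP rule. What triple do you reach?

start (1,-5,0) = (f(1,0),f(0,1),f(1,1))
replace slot 2: 2·(1+0) − (-5) = 7 → (1,7,0)
replace slot 3: 2·(1+7) − 0 = 16 → (1,7,16)
replace slot 1: 2·(7+16) − 1 = 45 → (45,7,16)

45,7,16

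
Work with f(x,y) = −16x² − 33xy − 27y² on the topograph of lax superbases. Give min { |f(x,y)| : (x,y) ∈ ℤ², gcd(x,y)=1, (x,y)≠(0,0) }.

translate: b→1 (≡33 mod 32), so (16,33,27)→(16,1,10)
flip: (16,1,10)→(10,-1,16)
reduced (well bottom): (10,-1,16) with a≤c, −a<b≤a
well minimum |f| = |-10| = 10 (negative-definite)

10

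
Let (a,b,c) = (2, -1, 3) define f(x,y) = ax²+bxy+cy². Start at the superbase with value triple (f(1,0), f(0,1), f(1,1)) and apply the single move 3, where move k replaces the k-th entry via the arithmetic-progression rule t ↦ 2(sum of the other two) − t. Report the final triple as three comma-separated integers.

start (2,3,4) = (f(1,0),f(0,1),f(1,1))
replace slot 3: 2·(2+3) − 4 = 6 → (2,3,6)

2,3,6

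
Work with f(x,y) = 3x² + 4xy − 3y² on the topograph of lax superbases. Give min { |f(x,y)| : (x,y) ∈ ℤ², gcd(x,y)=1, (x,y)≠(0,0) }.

river: ρ → (-3,2,4)
river: ρ → (4,6,-1)
river: ρ → (-1,6,4)
river: ρ → (4,2,-3)
river: ρ → (-3,4,3)
river: ρ → (3,2,-4)
river: ρ → (-4,6,1)
river: ρ → (1,6,-4)
river: ρ → (-4,2,3)
river: ρ → (3,4,-3)
closes: descent 0, river 10
min |a| on river = 1

1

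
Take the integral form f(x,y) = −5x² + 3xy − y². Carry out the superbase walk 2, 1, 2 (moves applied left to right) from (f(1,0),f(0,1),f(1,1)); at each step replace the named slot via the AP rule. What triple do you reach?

start (-5,-1,-3) = (f(1,0),f(0,1),f(1,1))
replace slot 2: 2·((-5)+(-3)) − (-1) = -15 → (-5,-15,-3)
replace slot 1: 2·((-15)+(-3)) − (-5) = -31 → (-31,-15,-3)
replace slot 2: 2·((-31)+(-3)) − (-15) = -53 → (-31,-53,-3)

-31,-53,-3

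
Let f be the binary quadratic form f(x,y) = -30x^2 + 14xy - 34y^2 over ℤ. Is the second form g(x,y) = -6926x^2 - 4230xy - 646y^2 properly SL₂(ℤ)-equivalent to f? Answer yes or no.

D₁ = -3884, D₂ = -3884
f is negative-definite; reduce −f:
−f: reduced (well bottom): (30,-14,34) with a≤c, −a<b≤a
flip sign back: reduced form of f is (-30,14,-34)
g is negative-definite; reduce −g:
−g: flip: (6926,4230,646)→(646,-4230,6926)
−g: translate: b→-354 (≡-4230 mod 1292), so (646,-4230,6926)→(646,-354,50)
−g: flip: (646,-354,50)→(50,354,646)
−g: translate: b→-46 (≡354 mod 100), so (50,354,646)→(50,-46,30)
−g: flip: (50,-46,30)→(30,46,50)
−g: translate: b→-14 (≡46 mod 60), so (30,46,50)→(30,-14,34)
−g: reduced (well bottom): (30,-14,34) with a≤c, −a<b≤a
flip sign back: reduced form of g is (-30,14,-34)
reduced forms (-30, 14, -34) vs (-30, 14, -34) ⇒ equivalent

yes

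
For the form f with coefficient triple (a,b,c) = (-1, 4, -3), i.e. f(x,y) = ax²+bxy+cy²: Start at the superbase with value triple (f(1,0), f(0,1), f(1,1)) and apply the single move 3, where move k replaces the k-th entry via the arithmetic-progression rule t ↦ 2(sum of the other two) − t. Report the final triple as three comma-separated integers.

start (-1,-3,0) = (f(1,0),f(0,1),f(1,1))
replace slot 3: 2·((-1)+(-3)) − 0 = -8 → (-1,-3,-8)

-1,-3,-8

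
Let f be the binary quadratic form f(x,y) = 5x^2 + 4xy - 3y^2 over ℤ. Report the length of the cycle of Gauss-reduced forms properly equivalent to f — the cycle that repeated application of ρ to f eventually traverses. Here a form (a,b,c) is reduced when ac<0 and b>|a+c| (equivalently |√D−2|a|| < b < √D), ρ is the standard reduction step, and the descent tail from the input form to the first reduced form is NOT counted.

D = 76, ⌊√D⌋ = 8
river: ρ → (-3,8,1)
river: ρ → (1,8,-3)
river: ρ → (-3,4,5)
river: ρ → (5,6,-2)
river: ρ → (-2,6,5)
river: ρ → (5,4,-3)
ρ-cycle length = 6 (tail of 0 descent steps not counted)

6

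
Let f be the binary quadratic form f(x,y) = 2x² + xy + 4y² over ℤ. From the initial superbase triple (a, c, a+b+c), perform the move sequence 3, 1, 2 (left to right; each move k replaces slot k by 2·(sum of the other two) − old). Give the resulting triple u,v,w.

start (2,4,7) = (f(1,0),f(0,1),f(1,1))
replace slot 3: 2·(2+4) − 7 = 5 → (2,4,5)
replace slot 1: 2·(4+5) − 2 = 16 → (16,4,5)
replace slot 2: 2·(16+5) − 4 = 38 → (16,38,5)

16,38,5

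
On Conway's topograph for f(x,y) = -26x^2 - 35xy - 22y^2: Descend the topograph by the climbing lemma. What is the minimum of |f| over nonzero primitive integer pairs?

translate: b→-17 (≡35 mod 52), so (26,35,22)→(26,-17,13)
flip: (26,-17,13)→(13,17,26)
translate: b→-9 (≡17 mod 26), so (13,17,26)→(13,-9,22)
reduced (well bottom): (13,-9,22) with a≤c, −a<b≤a
well minimum |f| = |-13| = 13 (negative-definite)

13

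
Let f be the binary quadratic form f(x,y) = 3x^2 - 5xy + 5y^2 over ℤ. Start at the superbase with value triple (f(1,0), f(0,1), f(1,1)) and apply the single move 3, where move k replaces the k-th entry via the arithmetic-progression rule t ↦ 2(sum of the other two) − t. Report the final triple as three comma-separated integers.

start (3,5,3) = (f(1,0),f(0,1),f(1,1))
replace slot 3: 2·(3+5) − 3 = 13 → (3,5,13)

3,5,13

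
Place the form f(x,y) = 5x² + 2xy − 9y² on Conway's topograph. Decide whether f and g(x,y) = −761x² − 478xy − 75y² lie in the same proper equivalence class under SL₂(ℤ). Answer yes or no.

D₁ = 184, D₂ = 184
river cycle of f (length 12): (5, 12, -2), (-2, 12, 5), (5, 8, -6), (-6, 4, 7), (7, 10, -3), (-3, 8, 10), (10, 12, -1), (-1, 12, 10), (10, 8, -3), (-3, 10, 7), … (2 more)
river cycle of g (length 12): (-2, 12, 5), (5, 8, -6), (-6, 4, 7), (7, 10, -3), (-3, 8, 10), (10, 12, -1), (-1, 12, 10), (10, 8, -3), (-3, 10, 7), (7, 4, -6), … (2 more)
cycles coincide ⇒ equivalent

yes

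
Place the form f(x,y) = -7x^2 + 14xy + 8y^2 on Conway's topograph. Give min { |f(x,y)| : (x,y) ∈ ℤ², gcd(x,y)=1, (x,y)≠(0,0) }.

river: ρ → (8,18,-3)
river: ρ → (-3,18,8)
river: ρ → (8,14,-7)
river: ρ → (-7,14,8)
closes: descent 0, river 4
min |a| on river = 3

3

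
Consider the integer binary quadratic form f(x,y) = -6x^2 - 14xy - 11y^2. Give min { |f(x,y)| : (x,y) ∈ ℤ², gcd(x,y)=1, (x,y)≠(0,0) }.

translate: b→2 (≡14 mod 12), so (6,14,11)→(6,2,3)
flip: (6,2,3)→(3,-2,6)
reduced (well bottom): (3,-2,6) with a≤c, −a<b≤a
well minimum |f| = |-3| = 3 (negative-definite)

3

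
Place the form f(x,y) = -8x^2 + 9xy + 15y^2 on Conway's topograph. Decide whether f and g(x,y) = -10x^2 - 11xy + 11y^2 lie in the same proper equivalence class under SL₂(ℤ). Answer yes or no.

D₁ = 561, D₂ = 561
river cycle of f (length 10): (15, 21, -2), (-2, 23, 4), (4, 17, -17), (-17, 17, 4), (4, 23, -2), (-2, 21, 15), (15, 9, -8), (-8, 23, 1), (1, 23, -8), (-8, 9, 15)
river cycle of g (length 16): (11, 11, -10), (-10, 9, 12), (12, 15, -7), (-7, 13, 14), (14, 15, -6), (-6, 21, 5), (5, 19, -10), (-10, 21, 3), (3, 21, -10), (-10, 19, 5), … (6 more)
cycles differ ⇒ inequivalent

no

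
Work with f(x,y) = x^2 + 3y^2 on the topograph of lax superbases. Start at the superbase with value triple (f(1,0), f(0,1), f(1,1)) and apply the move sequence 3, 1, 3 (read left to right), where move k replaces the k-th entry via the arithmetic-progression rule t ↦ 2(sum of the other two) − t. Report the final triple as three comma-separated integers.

start (1,3,4) = (f(1,0),f(0,1),f(1,1))
replace slot 3: 2·(1+3) − 4 = 4 → (1,3,4)
replace slot 1: 2·(3+4) − 1 = 13 → (13,3,4)
replace slot 3: 2·(13+3) − 4 = 28 → (13,3,28)

13,3,28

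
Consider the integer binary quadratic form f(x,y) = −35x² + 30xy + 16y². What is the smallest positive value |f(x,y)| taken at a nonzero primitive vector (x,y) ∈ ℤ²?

river: ρ → (16,34,-31)
river: ρ → (-31,28,19)
river: ρ → (19,48,-11)
river: ρ → (-11,40,35)
river: ρ → (35,30,-16)
river: ρ → (-16,34,31)
river: ρ → (31,28,-19)
river: ρ → (-19,48,11)
river: ρ → (11,40,-35)
river: ρ → (-35,30,16)
closes: descent 0, river 10
min |a| on river = 11

11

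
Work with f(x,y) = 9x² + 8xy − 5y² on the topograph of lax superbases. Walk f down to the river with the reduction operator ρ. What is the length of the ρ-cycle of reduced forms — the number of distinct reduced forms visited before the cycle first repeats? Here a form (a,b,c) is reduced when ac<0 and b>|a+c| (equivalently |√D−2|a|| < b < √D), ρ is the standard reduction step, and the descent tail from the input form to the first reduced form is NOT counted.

D = 244, ⌊√D⌋ = 15
river: ρ → (-5,12,5)
river: ρ → (5,8,-9)
river: ρ → (-9,10,4)
river: ρ → (4,14,-3)
river: ρ → (-3,10,12)
river: ρ → (12,14,-1)
river: ρ → (-1,14,12)
river: ρ → (12,10,-3)
river: ρ → (-3,14,4)
river: ρ → (4,10,-9)
river: ρ → (-9,8,5)
river: ρ → (5,12,-5)
river: ρ → (-5,8,9)
river: ρ → (9,10,-4)
river: ρ → (-4,14,3)
river: ρ → (3,10,-12)
river: ρ → (-12,14,1)
river: ρ → (1,14,-12)
river: ρ → (-12,10,3)
river: ρ → (3,14,-4)
river: ρ → (-4,10,9)
river: ρ → (9,8,-5)
ρ-cycle length = 22 (tail of 0 descent steps not counted)

22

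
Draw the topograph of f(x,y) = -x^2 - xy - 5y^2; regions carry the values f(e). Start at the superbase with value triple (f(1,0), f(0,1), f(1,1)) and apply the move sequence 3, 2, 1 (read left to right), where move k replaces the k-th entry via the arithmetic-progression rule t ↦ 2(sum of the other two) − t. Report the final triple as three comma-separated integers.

start (-1,-5,-7) = (f(1,0),f(0,1),f(1,1))
replace slot 3: 2·((-1)+(-5)) − (-7) = -5 → (-1,-5,-5)
replace slot 2: 2·((-1)+(-5)) − (-5) = -7 → (-1,-7,-5)
replace slot 1: 2·((-7)+(-5)) − (-1) = -23 → (-23,-7,-5)

-23,-7,-5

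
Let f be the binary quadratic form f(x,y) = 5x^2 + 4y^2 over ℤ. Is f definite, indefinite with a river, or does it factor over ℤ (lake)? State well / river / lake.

D = b²−4ac = 0² − 4·5·4 = -80
D < 0 ⇒ definite ⇒ every region one sign ⇒ single well

well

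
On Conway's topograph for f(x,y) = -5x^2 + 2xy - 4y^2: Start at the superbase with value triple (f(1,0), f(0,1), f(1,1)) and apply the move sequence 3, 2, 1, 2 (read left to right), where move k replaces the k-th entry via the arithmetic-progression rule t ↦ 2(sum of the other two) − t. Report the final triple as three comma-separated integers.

start (-5,-4,-7) = (f(1,0),f(0,1),f(1,1))
replace slot 3: 2·((-5)+(-4)) − (-7) = -11 → (-5,-4,-11)
replace slot 2: 2·((-5)+(-11)) − (-4) = -28 → (-5,-28,-11)
replace slot 1: 2·((-28)+(-11)) − (-5) = -73 → (-73,-28,-11)
replace slot 2: 2·((-73)+(-11)) − (-28) = -140 → (-73,-140,-11)

-73,-140,-11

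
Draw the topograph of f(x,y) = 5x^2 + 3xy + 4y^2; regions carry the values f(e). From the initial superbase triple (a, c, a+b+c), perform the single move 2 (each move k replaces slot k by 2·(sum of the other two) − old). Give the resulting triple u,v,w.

start (5,4,12) = (f(1,0),f(0,1),f(1,1))
replace slot 2: 2·(5+12) − 4 = 30 → (5,30,12)

5,30,12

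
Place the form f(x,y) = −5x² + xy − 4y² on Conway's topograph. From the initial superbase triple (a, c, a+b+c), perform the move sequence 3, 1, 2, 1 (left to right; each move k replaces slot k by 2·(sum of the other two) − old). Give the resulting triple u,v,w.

start (-5,-4,-8) = (f(1,0),f(0,1),f(1,1))
replace slot 3: 2·((-5)+(-4)) − (-8) = -10 → (-5,-4,-10)
replace slot 1: 2·((-4)+(-10)) − (-5) = -23 → (-23,-4,-10)
replace slot 2: 2·((-23)+(-10)) − (-4) = -62 → (-23,-62,-10)
replace slot 1: 2·((-62)+(-10)) − (-23) = -121 → (-121,-62,-10)

-121,-62,-10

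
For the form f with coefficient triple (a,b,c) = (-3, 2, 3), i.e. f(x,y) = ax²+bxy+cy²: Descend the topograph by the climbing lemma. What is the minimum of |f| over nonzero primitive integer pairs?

river: ρ → (3,4,-2)
river: ρ → (-2,4,3)
river: ρ → (3,2,-3)
river: ρ → (-3,4,2)
river: ρ → (2,4,-3)
river: ρ → (-3,2,3)
closes: descent 0, river 6
min |a| on river = 2

2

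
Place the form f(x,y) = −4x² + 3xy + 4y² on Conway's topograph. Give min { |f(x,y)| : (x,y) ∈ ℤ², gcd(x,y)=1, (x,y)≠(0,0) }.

river: ρ → (4,5,-3)
river: ρ → (-3,7,2)
river: ρ → (2,5,-6)
river: ρ → (-6,7,1)
river: ρ → (1,7,-6)
river: ρ → (-6,5,2)
river: ρ → (2,7,-3)
river: ρ → (-3,5,4)
river: ρ → (4,3,-4)
river: ρ → (-4,5,3)
river: ρ → (3,7,-2)
river: ρ → (-2,5,6)
river: ρ → (6,7,-1)
river: ρ → (-1,7,6)
river: ρ → (6,5,-2)
river: ρ → (-2,7,3)
river: ρ → (3,5,-4)
river: ρ → (-4,3,4)
closes: descent 0, river 18
min |a| on river = 1

1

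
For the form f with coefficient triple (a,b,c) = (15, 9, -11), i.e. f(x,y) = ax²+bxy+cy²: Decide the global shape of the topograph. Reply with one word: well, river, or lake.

D = b²−4ac = 9² − 4·15·(-11) = 741
D > 0 non-square ⇒ indefinite ⇒ periodic river

river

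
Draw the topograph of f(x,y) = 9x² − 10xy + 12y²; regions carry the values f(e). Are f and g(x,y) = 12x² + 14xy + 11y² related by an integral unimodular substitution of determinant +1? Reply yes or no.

D₁ = -332, D₂ = -332
f: translate: b→8 (≡-10 mod 18), so (9,-10,12)→(9,8,11)
f: reduced (well bottom): (9,8,11) with a≤c, −a<b≤a
g: translate: b→-10 (≡14 mod 24), so (12,14,11)→(12,-10,9)
g: flip: (12,-10,9)→(9,10,12)
g: translate: b→-8 (≡10 mod 18), so (9,10,12)→(9,-8,11)
g: reduced (well bottom): (9,-8,11) with a≤c, −a<b≤a
reduced forms (9, 8, 11) vs (9, -8, 11) ⇒ inequivalent

no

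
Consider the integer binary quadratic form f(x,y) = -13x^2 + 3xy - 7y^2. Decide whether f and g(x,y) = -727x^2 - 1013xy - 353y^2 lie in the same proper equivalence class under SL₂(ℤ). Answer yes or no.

D₁ = -355, D₂ = -355
f is negative-definite; reduce −f:
−f: flip: (13,-3,7)→(7,3,13)
−f: reduced (well bottom): (7,3,13) with a≤c, −a<b≤a
flip sign back: reduced form of f is (-7,-3,-13)
g is negative-definite; reduce −g:
−g: translate: b→-441 (≡1013 mod 1454), so (727,1013,353)→(727,-441,67)
−g: flip: (727,-441,67)→(67,441,727)
−g: translate: b→39 (≡441 mod 134), so (67,441,727)→(67,39,7)
−g: flip: (67,39,7)→(7,-39,67)
−g: translate: b→3 (≡-39 mod 14), so (7,-39,67)→(7,3,13)
−g: reduced (well bottom): (7,3,13) with a≤c, −a<b≤a
flip sign back: reduced form of g is (-7,-3,-13)
reduced forms (-7, -3, -13) vs (-7, -3, -13) ⇒ equivalent

yes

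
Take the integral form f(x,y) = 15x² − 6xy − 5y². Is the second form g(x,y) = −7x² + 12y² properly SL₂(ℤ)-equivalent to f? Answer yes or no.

D₁ = 336, D₂ = 336
river cycle of f (length 4): (-5, 16, 4), (4, 16, -5), (-5, 14, 7), (7, 14, -5)
river cycle of g (length 4): (-7, 14, 5), (5, 16, -4), (-4, 16, 5), (5, 14, -7)
cycles differ ⇒ inequivalent

no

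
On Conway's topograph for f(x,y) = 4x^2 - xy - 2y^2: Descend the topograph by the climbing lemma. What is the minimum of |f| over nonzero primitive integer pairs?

descent: ρ → (-2,5,1)  [lands on river]
river: ρ → (1,5,-2)
river: ρ → (-2,3,3)
river: ρ → (3,3,-2)
closes: descent 1, river 4
min |a| on river = 1

1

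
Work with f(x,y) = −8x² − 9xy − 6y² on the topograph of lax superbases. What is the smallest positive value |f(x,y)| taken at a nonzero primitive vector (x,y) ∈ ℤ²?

translate: b→-7 (≡9 mod 16), so (8,9,6)→(8,-7,5)
flip: (8,-7,5)→(5,7,8)
translate: b→-3 (≡7 mod 10), so (5,7,8)→(5,-3,6)
reduced (well bottom): (5,-3,6) with a≤c, −a<b≤a
well minimum |f| = |-5| = 5 (negative-definite)

5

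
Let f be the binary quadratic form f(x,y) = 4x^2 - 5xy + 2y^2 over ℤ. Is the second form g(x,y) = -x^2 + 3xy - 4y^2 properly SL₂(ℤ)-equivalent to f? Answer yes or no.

D₁ = -7, D₂ = -7
f: translate: b→3 (≡-5 mod 8), so (4,-5,2)→(4,3,1)
f: flip: (4,3,1)→(1,-3,4)
f: translate: b→1 (≡-3 mod 2), so (1,-3,4)→(1,1,2)
f: reduced (well bottom): (1,1,2) with a≤c, −a<b≤a
g is negative-definite; reduce −g:
−g: translate: b→1 (≡-3 mod 2), so (1,-3,4)→(1,1,2)
−g: reduced (well bottom): (1,1,2) with a≤c, −a<b≤a
flip sign back: reduced form of g is (-1,-1,-2)
reduced forms (1, 1, 2) vs (-1, -1, -2) ⇒ inequivalent

no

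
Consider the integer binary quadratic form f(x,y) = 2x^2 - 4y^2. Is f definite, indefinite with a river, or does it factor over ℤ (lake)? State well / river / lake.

D = b²−4ac = 0² − 4·2·(-4) = 32
D > 0 non-square ⇒ indefinite ⇒ periodic river

river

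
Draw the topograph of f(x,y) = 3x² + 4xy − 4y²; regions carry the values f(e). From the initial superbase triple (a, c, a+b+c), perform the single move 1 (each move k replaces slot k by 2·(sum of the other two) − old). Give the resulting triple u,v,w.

start (3,-4,3) = (f(1,0),f(0,1),f(1,1))
replace slot 1: 2·((-4)+3) − 3 = -5 → (-5,-4,3)

-5,-4,3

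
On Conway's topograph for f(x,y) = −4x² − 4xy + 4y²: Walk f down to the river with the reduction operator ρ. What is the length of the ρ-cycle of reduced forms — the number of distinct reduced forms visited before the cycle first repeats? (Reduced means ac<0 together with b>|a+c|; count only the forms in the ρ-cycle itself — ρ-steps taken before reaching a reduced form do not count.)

D = 80, ⌊√D⌋ = 8
descent: ρ → (4,4,-4)  [lands on river]
river: ρ → (-4,4,4)
ρ-cycle length = 2 (tail of 1 descent step not counted)

2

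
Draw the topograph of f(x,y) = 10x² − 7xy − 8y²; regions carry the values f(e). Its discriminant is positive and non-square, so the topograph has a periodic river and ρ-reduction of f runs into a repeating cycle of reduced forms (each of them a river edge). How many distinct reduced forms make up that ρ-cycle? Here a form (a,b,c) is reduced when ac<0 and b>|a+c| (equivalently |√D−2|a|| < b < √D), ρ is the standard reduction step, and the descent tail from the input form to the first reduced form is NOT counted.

D = 369, ⌊√D⌋ = 19
descent: ρ → (-8,7,10)  [lands on river]
river: ρ → (10,13,-5)
river: ρ → (-5,17,4)
river: ρ → (4,15,-9)
river: ρ → (-9,3,10)
river: ρ → (10,17,-2)
river: ρ → (-2,19,1)
river: ρ → (1,19,-2)
river: ρ → (-2,17,10)
river: ρ → (10,3,-9)
river: ρ → (-9,15,4)
river: ρ → (4,17,-5)
river: ρ → (-5,13,10)
river: ρ → (10,7,-8)
river: ρ → (-8,9,9)
river: ρ → (9,9,-8)
ρ-cycle length = 16 (tail of 1 descent step not counted)

16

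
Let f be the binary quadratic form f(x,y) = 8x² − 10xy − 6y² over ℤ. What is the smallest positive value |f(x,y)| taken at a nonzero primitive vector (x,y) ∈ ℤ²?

descent: ρ → (-6,10,8)  [lands on river]
river: ρ → (8,6,-8)
river: ρ → (-8,10,6)
river: ρ → (6,14,-4)
river: ρ → (-4,10,12)
river: ρ → (12,14,-2)
river: ρ → (-2,14,12)
river: ρ → (12,10,-4)
river: ρ → (-4,14,6)
river: ρ → (6,10,-8)
river: ρ → (-8,6,8)
river: ρ → (8,10,-6)
river: ρ → (-6,14,4)
river: ρ → (4,10,-12)
river: ρ → (-12,14,2)
river: ρ → (2,14,-12)
river: ρ → (-12,10,4)
river: ρ → (4,14,-6)
closes: descent 1, river 18
min |a| on river = 2

2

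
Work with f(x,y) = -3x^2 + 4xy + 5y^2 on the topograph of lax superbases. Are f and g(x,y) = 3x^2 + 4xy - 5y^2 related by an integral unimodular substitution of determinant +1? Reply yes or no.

D₁ = 76, D₂ = 76
river cycle of f (length 6): (5, 6, -2), (-2, 6, 5), (5, 4, -3), (-3, 8, 1), (1, 8, -3), (-3, 4, 5)
river cycle of g (length 6): (-5, 6, 2), (2, 6, -5), (-5, 4, 3), (3, 8, -1), (-1, 8, 3), (3, 4, -5)
cycles differ ⇒ inequivalent

no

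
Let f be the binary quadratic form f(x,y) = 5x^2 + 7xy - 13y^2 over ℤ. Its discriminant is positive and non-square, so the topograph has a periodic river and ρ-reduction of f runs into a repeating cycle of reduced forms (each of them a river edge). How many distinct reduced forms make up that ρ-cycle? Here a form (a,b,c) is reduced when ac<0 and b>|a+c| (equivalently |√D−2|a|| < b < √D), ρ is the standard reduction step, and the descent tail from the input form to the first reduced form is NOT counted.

D = 309, ⌊√D⌋ = 17
descent: ρ → (-13,-7,5)
descent: ρ → (5,17,-1)  [lands on river]
river: ρ → (-1,17,5)
river: ρ → (5,13,-7)
river: ρ → (-7,15,3)
river: ρ → (3,15,-7)
river: ρ → (-7,13,5)
ρ-cycle length = 6 (tail of 2 descent steps not counted)

6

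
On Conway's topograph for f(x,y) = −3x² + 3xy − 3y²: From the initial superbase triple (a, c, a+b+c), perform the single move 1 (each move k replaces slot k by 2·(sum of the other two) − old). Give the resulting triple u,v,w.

start (-3,-3,-3) = (f(1,0),f(0,1),f(1,1))
replace slot 1: 2·((-3)+(-3)) − (-3) = -9 → (-9,-3,-3)

-9,-3,-3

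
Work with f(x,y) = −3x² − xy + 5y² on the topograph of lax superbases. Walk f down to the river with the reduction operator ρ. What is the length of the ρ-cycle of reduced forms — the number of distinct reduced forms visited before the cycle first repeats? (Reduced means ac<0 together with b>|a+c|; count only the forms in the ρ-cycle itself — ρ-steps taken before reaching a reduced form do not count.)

D = 61, ⌊√D⌋ = 7
descent: ρ → (5,1,-3)
descent: ρ → (-3,5,3)  [lands on river]
river: ρ → (3,7,-1)
river: ρ → (-1,7,3)
river: ρ → (3,5,-3)
river: ρ → (-3,7,1)
river: ρ → (1,7,-3)
ρ-cycle length = 6 (tail of 2 descent steps not counted)

6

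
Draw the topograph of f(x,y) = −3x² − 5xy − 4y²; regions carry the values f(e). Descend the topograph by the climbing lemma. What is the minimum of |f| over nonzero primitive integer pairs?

translate: b→-1 (≡5 mod 6), so (3,5,4)→(3,-1,2)
flip: (3,-1,2)→(2,1,3)
reduced (well bottom): (2,1,3) with a≤c, −a<b≤a
well minimum |f| = |-2| = 2 (negative-definite)

2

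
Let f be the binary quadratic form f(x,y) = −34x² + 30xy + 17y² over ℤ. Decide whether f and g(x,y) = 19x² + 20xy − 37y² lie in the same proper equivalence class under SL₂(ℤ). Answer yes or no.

D₁ = 3212, D₂ = 3212
river cycle of f (length 14): (17, 38, -26), (-26, 14, 29), (29, 44, -11), (-11, 44, 29), (29, 14, -26), (-26, 38, 17), (17, 30, -34), (-34, 38, 13), (13, 40, -31), (-31, 22, 22), … (4 more)
river cycle of g (length 6): (-37, 54, 2), (2, 54, -37), (-37, 20, 19), (19, 56, -1), (-1, 56, 19), (19, 20, -37)
cycles differ ⇒ inequivalent

no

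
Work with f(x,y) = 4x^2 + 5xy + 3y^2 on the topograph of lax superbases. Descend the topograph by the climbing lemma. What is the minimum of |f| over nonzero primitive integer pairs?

translate: b→-3 (≡5 mod 8), so (4,5,3)→(4,-3,2)
flip: (4,-3,2)→(2,3,4)
translate: b→-1 (≡3 mod 4), so (2,3,4)→(2,-1,3)
reduced (well bottom): (2,-1,3) with a≤c, −a<b≤a
well minimum = a = 2

2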